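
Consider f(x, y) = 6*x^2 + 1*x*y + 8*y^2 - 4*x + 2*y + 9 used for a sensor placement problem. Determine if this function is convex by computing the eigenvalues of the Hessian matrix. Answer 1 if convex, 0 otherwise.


The Hessian of f(x,y) = 6*x^2 + 1*x*y + 8*y^2 - 4*x + 2*y + 9 is:
H = [[12, 1], [1, 16]]
Trace = 12 + 16 = 28
Determinant = 12*16 - (1)^2 = 191
Discriminant = (28)^2 - 4*191 = 20.0
Eigenvalues: lambda_1 = 11.7639, lambda_2 = 16.2361
The function is convex.

1


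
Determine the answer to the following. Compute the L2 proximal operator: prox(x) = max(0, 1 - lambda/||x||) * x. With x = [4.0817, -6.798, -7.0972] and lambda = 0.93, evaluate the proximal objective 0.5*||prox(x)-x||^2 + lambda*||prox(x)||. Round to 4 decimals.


Step 1: Compute ||x||.
||x|| = 10.6416
Step 2: Compute scaling factor.
scale = max(0, 1 - 0.93/10.6416) = 0.9126
Step 3: prox(x) = [3.725, -6.2039, -6.477]
||prox(x)|| = 9.7116
Step 4: Proximal objective.
0.5*||prox-x||^2 = 0.4325
lambda*||prox|| = 9.0318
Total = 9.4642


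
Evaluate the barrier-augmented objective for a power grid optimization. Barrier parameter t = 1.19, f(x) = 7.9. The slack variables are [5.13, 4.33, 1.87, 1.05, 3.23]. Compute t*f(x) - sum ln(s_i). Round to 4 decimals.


Step 1: Compute log-barrier.
ln values: [1.6351, 1.4656, 0.6259, 0.0488, 1.1725]
phi = -(1.6351 + 1.4656 + 0.6259 + 0.0488 + 1.1725) = -4.9479
Step 2: Compute augmented objective.
t*f(x) = 1.19*7.9 = 9.401
Total = 9.401 - 4.9479 = 4.4531


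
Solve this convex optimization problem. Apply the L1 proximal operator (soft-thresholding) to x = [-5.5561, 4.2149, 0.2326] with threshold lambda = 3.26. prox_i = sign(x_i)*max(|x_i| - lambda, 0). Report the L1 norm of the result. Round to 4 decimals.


Soft-thresholding with lambda = 3.26:
prox(-5.5561) = sign(-5.5561)*max(|-5.5561| - 3.26, 0) = -2.2961
prox(4.2149) = sign(4.2149)*max(|4.2149| - 3.26, 0) = 0.9549
prox(0.2326) = sign(0.2326)*max(|0.2326| - 3.26, 0) = 0.0
prox(x) = [-2.2961, 0.9549, 0.0]
||prox(x)||_1 = 2.2961 + 0.9549 + 0.0 = 3.251


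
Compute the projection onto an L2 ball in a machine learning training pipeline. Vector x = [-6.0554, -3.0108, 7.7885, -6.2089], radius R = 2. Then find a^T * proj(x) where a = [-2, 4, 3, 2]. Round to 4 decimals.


Step 1: Compute ||x|| (intermediates to 6 decimals).
||x|| = sqrt((-6.0554)^2 + (-3.0108)^2 + 7.7885^2 + (-6.2089)^2) = 12.039267
Step 2: Project.
Since ||x|| > R, scale = R/||x|| = 2/12.039267 = 0.166123, proj(x) = scale * x
proj(x) = [-1.005941, -0.500163, 1.293849, -1.031441]
Step 3: Dot product.
a^T * proj(x) = -2*(-1.005941) + 4*(-0.500163) + 3*1.293849 + 2*(-1.031441) = 1.8299


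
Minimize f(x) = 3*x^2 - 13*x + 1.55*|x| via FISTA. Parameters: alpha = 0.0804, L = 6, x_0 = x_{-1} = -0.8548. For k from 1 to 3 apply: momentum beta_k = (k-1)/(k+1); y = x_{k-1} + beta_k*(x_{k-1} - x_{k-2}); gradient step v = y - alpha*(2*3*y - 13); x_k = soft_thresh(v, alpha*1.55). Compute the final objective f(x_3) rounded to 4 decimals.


FISTA on f(x) = 3*x^2 - 13*x + 1.55*|x|
L = 6, alpha = 0.0804
Iteration 1: beta = 0.0, y = -0.8548 + 0.0*(-0.8548 + 0.8548) = -0.8548
  grad(y) = -18.1288, v = y - alpha*grad = 0.6028
  prox(v) = soft_thresh(0.6028, 0.1246) = 0.4781
Iteration 2: beta = 0.3333, y = 0.4781 + 0.3333*(0.4781 + 0.8548) = 0.9224
  grad(y) = -7.4653, v = y - alpha*grad = 1.5227
  prox(v) = soft_thresh(1.5227, 0.1246) = 1.398
Iteration 3: beta = 0.5, y = 1.398 + 0.5*(1.398 - 0.4781) = 1.858
  grad(y) = -1.8521, v = y - alpha*grad = 2.0069
  prox(v) = soft_thresh(2.0069, 0.1246) = 1.8823
f(x_3) = 3*1.8823^2 - 13*1.8823 + 1.55*|1.8823| = -10.9232


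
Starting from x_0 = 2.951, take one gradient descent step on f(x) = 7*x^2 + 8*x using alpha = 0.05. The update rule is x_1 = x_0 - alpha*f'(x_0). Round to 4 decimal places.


We compute the gradient at x_0 and apply the update.
f'(x) = 14*x + 8
f'(2.951) = 14*2.951 + 8 = 49.314
x_1 = 2.951 - 0.05*49.314 = 0.4853


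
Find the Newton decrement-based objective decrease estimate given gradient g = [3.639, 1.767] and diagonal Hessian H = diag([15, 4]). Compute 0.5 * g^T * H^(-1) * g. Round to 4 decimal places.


Step 1: H is diagonal, so H^(-1) * g = [0.2426, 0.4418].
Step 2: g^T H^(-1) g = sum_i g_i^2 / H_ii
  = (3.639)^2/15 + (1.767)^2/4
  = 0.8828 + 0.7806 = 1.6634
Step 3: Objective decrease = 0.5 * g^T H^(-1) g = 0.8317


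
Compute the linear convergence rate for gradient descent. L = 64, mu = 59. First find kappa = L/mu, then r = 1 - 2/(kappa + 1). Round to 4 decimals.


Step 1: Compute the condition number.
kappa = L/mu = 64/59 = 1.0847
Step 2: Compute the convergence rate.
r = 1 - 2/(kappa + 1) = 1 - 2*mu/(L + mu) = (L - mu)/(L + mu) = 5/123 = 0.0407


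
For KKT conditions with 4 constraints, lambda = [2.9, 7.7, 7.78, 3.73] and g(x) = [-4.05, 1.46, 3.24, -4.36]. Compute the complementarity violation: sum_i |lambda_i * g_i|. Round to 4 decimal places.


KKT complementary slackness check:
lambda_1 * g_1 = 2.9 * -4.05 = -11.745
lambda_2 * g_2 = 7.7 * 1.46 = 11.242
lambda_3 * g_3 = 7.78 * 3.24 = 25.2072
lambda_4 * g_4 = 3.73 * -4.36 = -16.2628
Total violation = 11.745 + 11.242 + 25.2072 + 16.2628 = 64.457


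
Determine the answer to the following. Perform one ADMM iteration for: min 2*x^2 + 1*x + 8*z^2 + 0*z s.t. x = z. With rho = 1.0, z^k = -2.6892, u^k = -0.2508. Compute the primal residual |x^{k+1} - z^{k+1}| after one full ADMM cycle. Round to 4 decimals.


ADMM iteration with rho = 1.0, z^k = -2.6892, u^k = -0.2508
Step 1: x-update.
Minimize 2*x^2 + 1*x + (1.0/2)*(x + 2.6892 - 0.2508)^2
FOC: (2*2 + 1.0)*x = -1 + 1.0*(-2.6892 + 0.2508)
x^{k+1} = -0.6877
Step 2: z-update.
Minimize 8*z^2 + 0*z + (1.0/2)*(-0.6877 - z - 0.2508)^2
FOC: (2*8 + 1.0)*z = 0 + 1.0*(-0.6877 - 0.2508)
z^{k+1} = -0.0552
Step 3: u-update.
u^{k+1} = -0.2508 - 0.6877 + 0.0552 = -0.8833
Step 4: Primal residual = |-0.6877 + 0.0552| = 0.6325


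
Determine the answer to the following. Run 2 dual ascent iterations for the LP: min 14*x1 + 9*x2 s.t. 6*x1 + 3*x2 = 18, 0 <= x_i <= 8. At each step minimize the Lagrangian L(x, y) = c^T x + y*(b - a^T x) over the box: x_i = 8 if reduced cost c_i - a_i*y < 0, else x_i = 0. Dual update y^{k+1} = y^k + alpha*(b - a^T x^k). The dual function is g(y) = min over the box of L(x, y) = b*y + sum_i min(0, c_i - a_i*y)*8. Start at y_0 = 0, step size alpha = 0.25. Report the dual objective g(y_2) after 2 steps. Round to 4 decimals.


Dual ascent for LP: min 14*x1 + 9*x2, 6*x1 + 3*x2 = 18, 0 <= x_i <= 8
Step 1: y^k = 0.0, reduced costs: (14.0, 9.0)
  x^k = (0.0, 0.0), subgradient = b - a^T x = 18.0
  y^{k+1} = 0.0 + 0.25*18.0 = 4.5
Step 2: y^k = 4.5, reduced costs: (-13.0, -4.5)
  x^k = (8.0, 8.0), subgradient = b - a^T x = -54.0
  y^{k+1} = 4.5 + 0.25*-54.0 = -9.0
Dual objective at y_2 = -9.0: reduced costs (68.0, 36.0), box minimizer x = (0.0, 0.0)
g(y_2) = b*y + (c1 - a1*y)*x1 + (c2 - a2*y)*x2 = 18*(-9.0) + 68.0*0.0 + 36.0*0.0 = -162.0 + 0.0 + 0.0 = -162.0


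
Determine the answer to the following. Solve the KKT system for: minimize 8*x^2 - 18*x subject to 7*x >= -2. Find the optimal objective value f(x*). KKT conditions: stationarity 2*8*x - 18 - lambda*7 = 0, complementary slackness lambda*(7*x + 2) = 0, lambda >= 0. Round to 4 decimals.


Step 1: Try lambda = 0 (constraint inactive).
Stationarity: 2*8*x - 18 = 0
x* = 18/(2*8) = 1.125
Check constraint: 7*1.125 = 7.875 >= -2 -- satisfied.
Step 2: Compute optimal value.
f(x*) = 8*1.125^2 - 18*1.125 = -10.125


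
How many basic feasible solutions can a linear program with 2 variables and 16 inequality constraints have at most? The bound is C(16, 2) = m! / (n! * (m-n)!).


Each vertex corresponds to some choice of n active constraints out of m, so the number of vertices is at most C(m, n) = m! / (n!(m-n)!).
m = 16, n = 2
Numerator: 16 * 15
Denominator: 2! = 2
C(16, 2) = 120


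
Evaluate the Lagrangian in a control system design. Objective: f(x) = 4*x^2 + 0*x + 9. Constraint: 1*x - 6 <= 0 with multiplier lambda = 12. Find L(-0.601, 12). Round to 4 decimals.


Step 1: Evaluate f(x).
f(-0.601) = 4*(-0.601)^2 + 0*(-0.601) + 9 = 10.4448
Step 2: Evaluate g(x).
g(-0.601) = 1*-0.601 - 6 = -6.601
Step 3: Compute Lagrangian.
L = 10.4448 + 12*-6.601 = -68.7672


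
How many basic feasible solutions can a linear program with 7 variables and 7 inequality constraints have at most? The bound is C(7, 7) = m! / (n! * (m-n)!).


Each vertex corresponds to some choice of n active constraints out of m, so the number of vertices is at most C(m, n) = m! / (n!(m-n)!).
m = 7, n = 7
Numerator: 7 * 6 * 5 * 4 * 3 * 2 * 1
Denominator: 7! = 5040
C(7, 7) = 1


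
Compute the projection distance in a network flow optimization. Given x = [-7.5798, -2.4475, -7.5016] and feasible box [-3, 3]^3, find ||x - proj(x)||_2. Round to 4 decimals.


Project each component onto [-3, 3].
clip(-7.5798) = -3.0, clip(-2.4475) = -2.4475, clip(-7.5016) = -3.0
Projection = [-3.0, -2.4475, -3.0]
Squared diffs: [20.9746, 0.0, 20.2644]
Distance = sqrt(41.239) = 6.4218


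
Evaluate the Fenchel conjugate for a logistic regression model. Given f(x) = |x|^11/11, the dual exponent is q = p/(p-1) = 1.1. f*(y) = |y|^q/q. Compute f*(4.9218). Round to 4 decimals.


The conjugate exponent q satisfies 1/p + 1/q = 1.
p = 11, so q = 11/(11 - 1) = 1.1
|y|^q = 4.9218^1.1 = 5.7721
f*(4.9218) = 5.7721 / 1.1 = 5.2474


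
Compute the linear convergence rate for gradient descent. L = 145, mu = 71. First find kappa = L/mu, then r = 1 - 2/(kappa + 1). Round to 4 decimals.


Step 1: Compute the condition number.
kappa = L/mu = 145/71 = 2.0423
Step 2: Compute the convergence rate.
r = 1 - 2/(kappa + 1) = 1 - 2*mu/(L + mu) = (L - mu)/(L + mu) = 74/216 = 0.3426


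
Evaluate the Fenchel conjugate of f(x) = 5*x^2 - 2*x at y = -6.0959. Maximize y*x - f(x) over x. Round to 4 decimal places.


f*(y) = sup_x {y*x - a*x^2 - b*x} = sup_x {(y-b)*x - a*x^2}
FOC: (y - b) - 2a*x = 0 => x* = (y - b)/(2a)
x* = (-6.0959 + 2)/(2*5) = -0.4096
f*(-6.0959) = (y-b)^2/(4a) = (-6.0959 + 2)^2/(4*5)
= 16.7764/20 = 0.8388


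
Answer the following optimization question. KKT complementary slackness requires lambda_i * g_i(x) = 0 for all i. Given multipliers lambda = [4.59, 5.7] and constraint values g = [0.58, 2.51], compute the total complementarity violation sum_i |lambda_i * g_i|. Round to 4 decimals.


KKT complementary slackness check:
lambda_1 * g_1 = 4.59 * 0.58 = 2.6622
lambda_2 * g_2 = 5.7 * 2.51 = 14.307
Total violation = 2.6622 + 14.307 = 16.9692


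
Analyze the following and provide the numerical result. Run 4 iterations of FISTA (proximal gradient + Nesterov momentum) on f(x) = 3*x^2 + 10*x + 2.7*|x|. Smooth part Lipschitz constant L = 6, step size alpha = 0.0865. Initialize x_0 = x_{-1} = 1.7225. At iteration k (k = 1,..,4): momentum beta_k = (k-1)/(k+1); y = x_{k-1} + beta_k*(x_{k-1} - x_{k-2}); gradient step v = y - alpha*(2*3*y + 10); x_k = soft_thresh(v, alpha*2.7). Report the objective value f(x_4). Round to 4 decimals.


FISTA on f(x) = 3*x^2 + 10*x + 2.7*|x|
L = 6, alpha = 0.0865
Iteration 1: beta = 0.0, y = 1.7225 + 0.0*(1.7225 - 1.7225) = 1.7225
  grad(y) = 20.335, v = y - alpha*grad = -0.0365
  prox(v) = soft_thresh(-0.0365, 0.2336) = 0.0
Iteration 2: beta = 0.3333, y = 0.0 + 0.3333*(0.0 - 1.7225) = -0.5742
  grad(y) = 6.555, v = y - alpha*grad = -1.1412
  prox(v) = soft_thresh(-1.1412, 0.2336) = -0.9076
Iteration 3: beta = 0.5, y = -0.9076 + 0.5*(-0.9076 - 0.0) = -1.3614
  grad(y) = 1.8314, v = y - alpha*grad = -1.5199
  prox(v) = soft_thresh(-1.5199, 0.2336) = -1.2863
Iteration 4: beta = 0.6, y = -1.2863 + 0.6*(-1.2863 + 0.9076) = -1.5135
  grad(y) = 0.919, v = y - alpha*grad = -1.593
  prox(v) = soft_thresh(-1.593, 0.2336) = -1.3594
f(x_4) = 3*(-1.3594)^2 + 10*(-1.3594) + 2.7*|-1.3594| = -4.3797


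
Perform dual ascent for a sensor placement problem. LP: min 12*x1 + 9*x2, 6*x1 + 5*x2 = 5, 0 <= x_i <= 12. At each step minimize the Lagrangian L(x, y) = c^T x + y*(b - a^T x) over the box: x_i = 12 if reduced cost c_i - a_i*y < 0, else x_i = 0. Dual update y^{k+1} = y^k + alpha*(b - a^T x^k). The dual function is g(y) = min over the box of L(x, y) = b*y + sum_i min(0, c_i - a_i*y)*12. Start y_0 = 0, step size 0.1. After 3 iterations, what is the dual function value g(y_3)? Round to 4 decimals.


Dual ascent for LP: min 12*x1 + 9*x2, 6*x1 + 5*x2 = 5, 0 <= x_i <= 12
Step 1: y^k = 0.0, reduced costs: (12.0, 9.0)
  x^k = (0.0, 0.0), subgradient = b - a^T x = 5.0
  y^{k+1} = 0.0 + 0.1*5.0 = 0.5
Step 2: y^k = 0.5, reduced costs: (9.0, 6.5)
  x^k = (0.0, 0.0), subgradient = b - a^T x = 5.0
  y^{k+1} = 0.5 + 0.1*5.0 = 1.0
Step 3: y^k = 1.0, reduced costs: (6.0, 4.0)
  x^k = (0.0, 0.0), subgradient = b - a^T x = 5.0
  y^{k+1} = 1.0 + 0.1*5.0 = 1.5
Dual objective at y_3 = 1.5: reduced costs (3.0, 1.5), box minimizer x = (0.0, 0.0)
g(y_3) = b*y + (c1 - a1*y)*x1 + (c2 - a2*y)*x2 = 5*1.5 + 3.0*0.0 + 1.5*0.0 = 7.5 + 0.0 + 0.0 = 7.5


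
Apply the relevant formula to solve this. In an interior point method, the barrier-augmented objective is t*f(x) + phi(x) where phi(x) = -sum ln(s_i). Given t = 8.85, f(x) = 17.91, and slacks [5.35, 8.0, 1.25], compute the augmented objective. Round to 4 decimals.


Step 1: Compute log-barrier.
ln values: [1.6771, 2.0794, 0.2231]
phi = -(1.6771 + 2.0794 + 0.2231) = -3.9797
Step 2: Compute augmented objective.
t*f(x) = 8.85*17.91 = 158.5035
Total = 158.5035 - 3.9797 = 154.5238


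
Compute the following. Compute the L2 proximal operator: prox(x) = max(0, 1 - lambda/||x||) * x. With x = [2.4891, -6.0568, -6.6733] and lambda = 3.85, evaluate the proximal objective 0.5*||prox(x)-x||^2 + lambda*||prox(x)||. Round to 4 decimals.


Step 1: Compute ||x||.
||x|| = 9.3495
Step 2: Compute scaling factor.
scale = max(0, 1 - 3.85/9.3495) = 0.5882
Step 3: prox(x) = [1.4641, -3.5627, -3.9253]
||prox(x)|| = 5.4995
Step 4: Proximal objective.
0.5*||prox-x||^2 = 7.4113
lambda*||prox|| = 21.1731
Total = 28.5844


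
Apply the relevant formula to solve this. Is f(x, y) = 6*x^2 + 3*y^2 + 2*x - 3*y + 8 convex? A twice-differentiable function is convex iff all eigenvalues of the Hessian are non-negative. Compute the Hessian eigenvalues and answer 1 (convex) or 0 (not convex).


The Hessian of f(x,y) = 6*x^2 + 3*y^2 + 2*x - 3*y + 8 is:
H = [[12, 0], [0, 6]]
Trace = 12 + 6 = 18
Determinant = 12*6 - (0)^2 = 72
Discriminant = (18)^2 - 4*72 = 36.0
Eigenvalues: lambda_1 = 6.0, lambda_2 = 12.0
The function is convex.

1


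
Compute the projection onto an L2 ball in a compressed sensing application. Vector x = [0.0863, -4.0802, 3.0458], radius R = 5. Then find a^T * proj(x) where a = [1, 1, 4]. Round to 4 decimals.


Step 1: Compute ||x|| (intermediates to 6 decimals).
||x|| = sqrt(0.0863^2 + (-4.0802)^2 + 3.0458^2) = 5.092384
Step 2: Project.
Since ||x|| > R, scale = R/||x|| = 5/5.092384 = 0.981858, proj(x) = scale * x
proj(x) = [0.084734, -4.006177, 2.990543]
Step 3: Dot product.
a^T * proj(x) = 1*0.084734 + 1*(-4.006177) + 4*2.990543 = 8.0407


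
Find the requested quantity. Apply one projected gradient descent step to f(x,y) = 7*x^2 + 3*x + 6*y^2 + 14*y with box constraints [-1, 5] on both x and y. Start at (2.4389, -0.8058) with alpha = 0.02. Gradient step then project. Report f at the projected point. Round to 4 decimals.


Step 1: Compute gradient at (2.4389, -0.8058).
grad_x = 2*7*2.4389 + 3 = 37.1446
grad_y = 2*6*-0.8058 + 14 = 4.3304
Step 2: Gradient step.
x_raw = 2.4389 - 0.02*37.1446 = 1.696
y_raw = -0.8058 - 0.02*4.3304 = -0.8924
Step 3: Project onto [-1, 5].
x_proj = clip(1.696) = 1.696
y_proj = clip(-0.8924) = -0.8924
Step 4: Evaluate f.
f(1.696, -0.8924) = 17.5078


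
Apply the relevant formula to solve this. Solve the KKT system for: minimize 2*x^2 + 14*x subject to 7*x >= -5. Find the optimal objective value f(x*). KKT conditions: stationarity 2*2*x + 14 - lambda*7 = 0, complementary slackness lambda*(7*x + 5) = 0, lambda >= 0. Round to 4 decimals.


Step 1: Try lambda = 0 (constraint inactive).
x_unc = -14/(2*2) = -3.5
Check: 7*-3.5 = -24.5 < -5 -- violated!
Step 2: Constraint must be active: 7*x = -5
x* = -5/7 = -0.7143 (rounded; the exact value -5/7 is used below)
lambda = (2*2*(-5/7) + 14)/7 = 1.5918
Step 3: Compute optimal value.
f(x*) = 2*(-5/7)^2 + 14*(-5/7) = -8.9796


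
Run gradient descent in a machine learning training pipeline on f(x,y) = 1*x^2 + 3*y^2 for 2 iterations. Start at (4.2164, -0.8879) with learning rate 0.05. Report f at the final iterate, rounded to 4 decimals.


Gradient descent on f(x,y) = 1*x^2 + 3*y^2.
Starting point: (4.2164, -0.8879), alpha = 0.05
Step 1: grad_x = 2*1*4.2164 = 8.4328, grad_y = 2*3*-0.8879 = -5.3274
  x_1 = 4.2164 - 0.05*8.4328 = 3.7948
  y_1 = -0.8879 - 0.05*-5.3274 = -0.6215
Step 2: grad_x = 2*1*3.7948 = 7.5895, grad_y = 2*3*-0.6215 = -3.7292
  x_2 = 3.7948 - 0.05*7.5895 = 3.4153
  y_2 = -0.6215 - 0.05*-3.7292 = -0.4351
f(3.4153, -0.4351) = 1*3.4153^2 + 3*(-0.4351)^2 = 12.232


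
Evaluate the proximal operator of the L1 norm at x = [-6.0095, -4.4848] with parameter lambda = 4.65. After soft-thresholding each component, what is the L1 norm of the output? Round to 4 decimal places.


Soft-thresholding with lambda = 4.65:
prox(-6.0095) = sign(-6.0095)*max(|-6.0095| - 4.65, 0) = -1.3595
prox(-4.4848) = sign(-4.4848)*max(|-4.4848| - 4.65, 0) = 0.0
prox(x) = [-1.3595, 0.0]
||prox(x)||_1 = 1.3595 + 0.0 = 1.3595


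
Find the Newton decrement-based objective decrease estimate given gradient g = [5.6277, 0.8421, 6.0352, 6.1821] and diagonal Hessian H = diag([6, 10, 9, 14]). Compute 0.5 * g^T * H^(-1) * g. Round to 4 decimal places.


Step 1: H is diagonal, so H^(-1) * g = [0.938, 0.0842, 0.6706, 0.4416].
Step 2: g^T H^(-1) g = sum_i g_i^2 / H_ii
  = (5.6277)^2/6 + (0.8421)^2/10 + (6.0352)^2/9 + (6.1821)^2/14
  = 5.2785 + 0.0709 + 4.0471 + 2.7299 = 12.1264
Step 3: Objective decrease = 0.5 * g^T H^(-1) g = 6.0632


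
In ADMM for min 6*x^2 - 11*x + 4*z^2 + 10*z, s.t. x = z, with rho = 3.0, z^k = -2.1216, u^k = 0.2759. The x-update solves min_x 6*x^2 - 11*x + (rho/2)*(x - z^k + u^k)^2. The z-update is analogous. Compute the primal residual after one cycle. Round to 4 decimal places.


ADMM iteration with rho = 3.0, z^k = -2.1216, u^k = 0.2759
Step 1: x-update.
Minimize 6*x^2 - 11*x + (3.0/2)*(x + 2.1216 + 0.2759)^2
FOC: (2*6 + 3.0)*x = 11 + 3.0*(-2.1216 - 0.2759)
x^{k+1} = 0.2538
Step 2: z-update.
Minimize 4*z^2 + 10*z + (3.0/2)*(0.2538 - z + 0.2759)^2
FOC: (2*4 + 3.0)*z = -10 + 3.0*(0.2538 + 0.2759)
z^{k+1} = -0.7646
Step 3: u-update.
u^{k+1} = 0.2759 + 0.2538 + 0.7646 = 1.2944
Step 4: Primal residual = |0.2538 + 0.7646| = 1.0185


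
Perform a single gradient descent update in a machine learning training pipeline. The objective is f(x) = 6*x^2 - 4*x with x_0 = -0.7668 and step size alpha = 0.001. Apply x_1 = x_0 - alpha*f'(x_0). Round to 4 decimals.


We compute the gradient at x_0 and apply the update.
f'(x) = 12*x - 4
f'(-0.7668) = 12*-0.7668 - 4 = -13.2016
x_1 = -0.7668 - 0.001*-13.2016 = -0.7536


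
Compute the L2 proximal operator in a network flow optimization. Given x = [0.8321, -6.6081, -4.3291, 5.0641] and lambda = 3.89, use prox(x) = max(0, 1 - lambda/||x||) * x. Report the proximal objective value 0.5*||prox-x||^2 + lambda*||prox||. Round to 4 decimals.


Step 1: Compute ||x||.
||x|| = 9.4205
Step 2: Compute scaling factor.
scale = max(0, 1 - 3.89/9.4205) = 0.5871
Step 3: prox(x) = [0.4885, -3.8794, -2.5415, 2.973]
||prox(x)|| = 5.5305
Step 4: Proximal objective.
0.5*||prox-x||^2 = 7.5661
lambda*||prox|| = 21.5136
Total = 29.0796


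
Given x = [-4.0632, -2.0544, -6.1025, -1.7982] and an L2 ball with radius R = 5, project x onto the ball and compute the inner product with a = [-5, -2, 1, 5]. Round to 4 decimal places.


Step 1: Compute ||x|| (intermediates to 6 decimals).
||x|| = sqrt((-4.0632)^2 + (-2.0544)^2 + (-6.1025)^2 + (-1.7982)^2) = 7.82331
Step 2: Project.
Since ||x|| > R, scale = R/||x|| = 5/7.82331 = 0.639116, proj(x) = scale * x
proj(x) = [-2.596856, -1.313, -3.900205, -1.149258]
Step 3: Dot product.
a^T * proj(x) = -5*(-2.596856) - 2*(-1.313) + 1*(-3.900205) + 5*(-1.149258) = 5.9638


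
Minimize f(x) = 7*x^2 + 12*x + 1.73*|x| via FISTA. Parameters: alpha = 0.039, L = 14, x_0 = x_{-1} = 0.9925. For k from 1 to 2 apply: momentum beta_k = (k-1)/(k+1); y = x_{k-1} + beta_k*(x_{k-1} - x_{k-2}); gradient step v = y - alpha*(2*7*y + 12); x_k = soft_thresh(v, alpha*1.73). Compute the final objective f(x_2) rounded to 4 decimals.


FISTA on f(x) = 7*x^2 + 12*x + 1.73*|x|
L = 14, alpha = 0.039
Iteration 1: beta = 0.0, y = 0.9925 + 0.0*(0.9925 - 0.9925) = 0.9925
  grad(y) = 25.895, v = y - alpha*grad = -0.0174
  prox(v) = soft_thresh(-0.0174, 0.0675) = 0.0
Iteration 2: beta = 0.3333, y = 0.0 + 0.3333*(0.0 - 0.9925) = -0.3308
  grad(y) = 7.3683, v = y - alpha*grad = -0.6182
  prox(v) = soft_thresh(-0.6182, 0.0675) = -0.5507
f(x_2) = 7*(-0.5507)^2 + 12*(-0.5507) + 1.73*|-0.5507| = -3.5329


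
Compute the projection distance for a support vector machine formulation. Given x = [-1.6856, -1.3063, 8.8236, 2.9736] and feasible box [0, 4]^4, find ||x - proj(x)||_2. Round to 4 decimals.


Project each component onto [0, 4].
clip(-1.6856) = 0.0, clip(-1.3063) = 0.0, clip(8.8236) = 4.0, clip(2.9736) = 2.9736
Projection = [0.0, 0.0, 4.0, 2.9736]
Squared diffs: [2.8412, 1.7064, 23.2671, 0.0]
Distance = sqrt(27.8147) = 5.274


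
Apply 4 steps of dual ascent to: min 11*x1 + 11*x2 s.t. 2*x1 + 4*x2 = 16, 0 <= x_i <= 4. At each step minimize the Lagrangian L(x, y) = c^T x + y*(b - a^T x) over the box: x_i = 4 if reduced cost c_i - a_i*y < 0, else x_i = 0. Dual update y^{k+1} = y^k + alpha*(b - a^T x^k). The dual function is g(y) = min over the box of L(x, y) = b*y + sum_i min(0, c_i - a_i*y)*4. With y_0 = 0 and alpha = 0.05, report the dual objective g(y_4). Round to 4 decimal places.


Dual ascent for LP: min 11*x1 + 11*x2, 2*x1 + 4*x2 = 16, 0 <= x_i <= 4
Step 1: y^k = 0.0, reduced costs: (11.0, 11.0)
  x^k = (0.0, 0.0), subgradient = b - a^T x = 16.0
  y^{k+1} = 0.0 + 0.05*16.0 = 0.8
Step 2: y^k = 0.8, reduced costs: (9.4, 7.8)
  x^k = (0.0, 0.0), subgradient = b - a^T x = 16.0
  y^{k+1} = 0.8 + 0.05*16.0 = 1.6
Step 3: y^k = 1.6, reduced costs: (7.8, 4.6)
  x^k = (0.0, 0.0), subgradient = b - a^T x = 16.0
  y^{k+1} = 1.6 + 0.05*16.0 = 2.4
Step 4: y^k = 2.4, reduced costs: (6.2, 1.4)
  x^k = (0.0, 0.0), subgradient = b - a^T x = 16.0
  y^{k+1} = 2.4 + 0.05*16.0 = 3.2
Dual objective at y_4 = 3.2: reduced costs (4.6, -1.8), box minimizer x = (0.0, 4.0)
g(y_4) = b*y + (c1 - a1*y)*x1 + (c2 - a2*y)*x2 = 16*3.2 + 4.6*0.0 + (-1.8)*4.0 = 51.2 + 0.0 - 7.2 = 44.0


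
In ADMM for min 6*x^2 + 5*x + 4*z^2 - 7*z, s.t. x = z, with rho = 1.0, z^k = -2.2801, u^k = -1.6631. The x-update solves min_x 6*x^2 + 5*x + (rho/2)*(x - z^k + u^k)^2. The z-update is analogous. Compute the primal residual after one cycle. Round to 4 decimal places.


ADMM iteration with rho = 1.0, z^k = -2.2801, u^k = -1.6631
Step 1: x-update.
Minimize 6*x^2 + 5*x + (1.0/2)*(x + 2.2801 - 1.6631)^2
FOC: (2*6 + 1.0)*x = -5 + 1.0*(-2.2801 + 1.6631)
x^{k+1} = -0.4321
Step 2: z-update.
Minimize 4*z^2 - 7*z + (1.0/2)*(-0.4321 - z - 1.6631)^2
FOC: (2*4 + 1.0)*z = 7 + 1.0*(-0.4321 - 1.6631)
z^{k+1} = 0.545
Step 3: u-update.
u^{k+1} = -1.6631 - 0.4321 - 0.545 = -2.6402
Step 4: Primal residual = |-0.4321 - 0.545| = 0.9771


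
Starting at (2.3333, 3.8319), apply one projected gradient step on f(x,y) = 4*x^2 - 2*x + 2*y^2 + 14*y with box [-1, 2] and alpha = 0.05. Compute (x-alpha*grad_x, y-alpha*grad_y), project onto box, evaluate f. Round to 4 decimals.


Step 1: Compute gradient at (2.3333, 3.8319).
grad_x = 2*4*2.3333 - 2 = 16.6664
grad_y = 2*2*3.8319 + 14 = 29.3276
Step 2: Gradient step.
x_raw = 2.3333 - 0.05*16.6664 = 1.5
y_raw = 3.8319 - 0.05*29.3276 = 2.3655
Step 3: Project onto [-1, 2].
x_proj = clip(1.5) = 1.5
y_proj = clip(2.3655) = 2.0
Step 4: Evaluate f.
f(1.5, 2.0) = 41.9998


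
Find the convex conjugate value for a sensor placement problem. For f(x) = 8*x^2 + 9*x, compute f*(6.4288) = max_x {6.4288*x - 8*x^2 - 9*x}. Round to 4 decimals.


f*(y) = sup_x {y*x - a*x^2 - b*x} = sup_x {(y-b)*x - a*x^2}
FOC: (y - b) - 2a*x = 0 => x* = (y - b)/(2a)
x* = (6.4288 - 9)/(2*8) = -0.1607
f*(6.4288) = (y-b)^2/(4a) = (6.4288 - 9)^2/(4*8)
= 6.6111/32 = 0.2066


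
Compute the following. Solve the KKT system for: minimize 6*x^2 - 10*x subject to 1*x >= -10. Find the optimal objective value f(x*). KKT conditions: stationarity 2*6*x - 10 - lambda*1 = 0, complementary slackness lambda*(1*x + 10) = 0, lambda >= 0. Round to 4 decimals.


Step 1: Try lambda = 0 (constraint inactive).
Stationarity: 2*6*x - 10 = 0
x* = 10/(2*6) = 5/6 = 0.8333 (rounded; the exact value 5/6 is used below)
Check constraint: 1*0.8333 = 0.8333 >= -10 -- satisfied.
Step 2: Compute optimal value.
f(x*) = 6*(5/6)^2 - 10*(5/6) = -4.1667


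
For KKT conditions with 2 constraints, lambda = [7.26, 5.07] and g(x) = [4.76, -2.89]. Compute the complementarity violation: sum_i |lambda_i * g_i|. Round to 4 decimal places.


KKT complementary slackness check:
lambda_1 * g_1 = 7.26 * 4.76 = 34.5576
lambda_2 * g_2 = 5.07 * -2.89 = -14.6523
Total violation = 34.5576 + 14.6523 = 49.2099


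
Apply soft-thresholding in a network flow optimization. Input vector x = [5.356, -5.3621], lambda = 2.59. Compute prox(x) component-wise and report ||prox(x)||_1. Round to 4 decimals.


Soft-thresholding with lambda = 2.59:
prox(5.356) = sign(5.356)*max(|5.356| - 2.59, 0) = 2.766
prox(-5.3621) = sign(-5.3621)*max(|-5.3621| - 2.59, 0) = -2.7721
prox(x) = [2.766, -2.7721]
||prox(x)||_1 = 2.766 + 2.7721 = 5.5381


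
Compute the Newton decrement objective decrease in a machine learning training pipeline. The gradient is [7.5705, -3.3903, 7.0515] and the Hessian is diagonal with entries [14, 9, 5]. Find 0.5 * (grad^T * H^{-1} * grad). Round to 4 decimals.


Step 1: H is diagonal, so H^(-1) * g = [0.5408, -0.3767, 1.4103].
Step 2: g^T H^(-1) g = sum_i g_i^2 / H_ii
  = (7.5705)^2/14 + (-3.3903)^2/9 + (7.0515)^2/5
  = 4.0937 + 1.2771 + 9.9447 = 15.3156
Step 3: Objective decrease = 0.5 * g^T H^(-1) g = 7.6578


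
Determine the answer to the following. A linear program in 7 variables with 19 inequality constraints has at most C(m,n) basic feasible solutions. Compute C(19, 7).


Each vertex corresponds to some choice of n active constraints out of m, so the number of vertices is at most C(m, n) = m! / (n!(m-n)!).
m = 19, n = 7
Numerator: 19 * 18 * 17 * 16 * 15 * 14 * 13
Denominator: 7! = 5040
C(19, 7) = 50388


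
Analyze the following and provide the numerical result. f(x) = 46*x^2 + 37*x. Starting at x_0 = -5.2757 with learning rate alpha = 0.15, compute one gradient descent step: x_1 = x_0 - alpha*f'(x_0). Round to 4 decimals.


We compute the gradient at x_0 and apply the update.
f'(x) = 92*x + 37
f'(-5.2757) = 92*-5.2757 + 37 = -448.3644
x_1 = -5.2757 - 0.15*-448.3644 = 61.979


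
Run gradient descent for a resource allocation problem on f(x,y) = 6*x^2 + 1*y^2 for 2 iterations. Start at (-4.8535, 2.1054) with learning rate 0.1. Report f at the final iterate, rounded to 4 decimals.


Gradient descent on f(x,y) = 6*x^2 + 1*y^2.
Starting point: (-4.8535, 2.1054), alpha = 0.1
Step 1: grad_x = 2*6*-4.8535 = -58.242, grad_y = 2*1*2.1054 = 4.2108
  x_1 = -4.8535 - 0.1*-58.242 = 0.9707
  y_1 = 2.1054 - 0.1*4.2108 = 1.6843
Step 2: grad_x = 2*6*0.9707 = 11.6484, grad_y = 2*1*1.6843 = 3.3686
  x_2 = 0.9707 - 0.1*11.6484 = -0.1941
  y_2 = 1.6843 - 0.1*3.3686 = 1.3475
f(-0.1941, 1.3475) = 6*(-0.1941)^2 + 1*1.3475^2 = 2.0418


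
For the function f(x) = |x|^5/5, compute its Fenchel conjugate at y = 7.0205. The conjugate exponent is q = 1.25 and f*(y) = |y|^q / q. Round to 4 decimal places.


The conjugate exponent q satisfies 1/p + 1/q = 1.
p = 5, so q = 5/(5 - 1) = 1.25
|y|^q = 7.0205^1.25 = 11.4277
f*(7.0205) = 11.4277 / 1.25 = 9.1422


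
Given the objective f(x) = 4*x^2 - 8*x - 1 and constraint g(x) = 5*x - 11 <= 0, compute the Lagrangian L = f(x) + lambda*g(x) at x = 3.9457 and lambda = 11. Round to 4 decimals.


Step 1: Evaluate f(x).
f(3.9457) = 4*3.9457^2 - 8*3.9457 - 1 = 29.7086
Step 2: Evaluate g(x).
g(3.9457) = 5*3.9457 - 11 = 8.7285
Step 3: Compute Lagrangian.
L = 29.7086 + 11*8.7285 = 125.7221


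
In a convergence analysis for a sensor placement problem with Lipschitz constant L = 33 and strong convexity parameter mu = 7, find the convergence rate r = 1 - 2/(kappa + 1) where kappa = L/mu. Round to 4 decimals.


Step 1: Compute the condition number.
kappa = L/mu = 33/7 = 4.7143
Step 2: Compute the convergence rate.
r = 1 - 2/(kappa + 1) = 1 - 2*mu/(L + mu) = (L - mu)/(L + mu) = 26/40 = 0.65


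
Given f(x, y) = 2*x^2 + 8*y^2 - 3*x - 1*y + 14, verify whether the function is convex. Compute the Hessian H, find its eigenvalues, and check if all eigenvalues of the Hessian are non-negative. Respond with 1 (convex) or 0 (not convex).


The Hessian of f(x,y) = 2*x^2 + 8*y^2 - 3*x - 1*y + 14 is:
H = [[4, 0], [0, 16]]
Trace = 4 + 16 = 20
Determinant = 4*16 - (0)^2 = 64
Discriminant = (20)^2 - 4*64 = 144.0
Eigenvalues: lambda_1 = 4.0, lambda_2 = 16.0
The function is convex.

1


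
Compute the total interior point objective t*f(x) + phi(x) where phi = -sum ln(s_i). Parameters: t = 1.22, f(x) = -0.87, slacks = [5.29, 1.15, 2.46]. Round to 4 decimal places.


Step 1: Compute log-barrier.
ln values: [1.6658, 0.1398, 0.9002]
phi = -(1.6658 + 0.1398 + 0.9002) = -2.7057
Step 2: Compute augmented objective.
t*f(x) = 1.22*-0.87 = -1.0614
Total = -1.0614 - 2.7057 = -3.7671


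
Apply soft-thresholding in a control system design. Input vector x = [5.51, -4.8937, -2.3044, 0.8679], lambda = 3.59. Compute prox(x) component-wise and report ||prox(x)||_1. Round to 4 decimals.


Soft-thresholding with lambda = 3.59:
prox(5.51) = sign(5.51)*max(|5.51| - 3.59, 0) = 1.92
prox(-4.8937) = sign(-4.8937)*max(|-4.8937| - 3.59, 0) = -1.3037
prox(-2.3044) = sign(-2.3044)*max(|-2.3044| - 3.59, 0) = 0.0
prox(0.8679) = sign(0.8679)*max(|0.8679| - 3.59, 0) = 0.0
prox(x) = [1.92, -1.3037, 0.0, 0.0]
||prox(x)||_1 = 1.92 + 1.3037 + 0.0 + 0.0 = 3.2237


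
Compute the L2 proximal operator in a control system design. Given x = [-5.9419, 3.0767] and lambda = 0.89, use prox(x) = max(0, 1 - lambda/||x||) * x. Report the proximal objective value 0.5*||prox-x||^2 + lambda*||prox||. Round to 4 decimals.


Step 1: Compute ||x||.
||x|| = 6.6912
Step 2: Compute scaling factor.
scale = max(0, 1 - 0.89/6.6912) = 0.867
Step 3: prox(x) = [-5.1516, 2.6675]
||prox(x)|| = 5.8012
Step 4: Proximal objective.
0.5*||prox-x||^2 = 0.3961
lambda*||prox|| = 5.1631
Total = 5.5591


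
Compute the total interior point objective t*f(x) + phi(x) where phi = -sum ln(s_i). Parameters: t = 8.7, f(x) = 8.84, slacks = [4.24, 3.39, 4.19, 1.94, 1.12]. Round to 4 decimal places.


Step 1: Compute log-barrier.
ln values: [1.4446, 1.2208, 1.4327, 0.6627, 0.1133]
phi = -(1.4446 + 1.2208 + 1.4327 + 0.6627 + 0.1133) = -4.8741
Step 2: Compute augmented objective.
t*f(x) = 8.7*8.84 = 76.908
Total = 76.908 - 4.8741 = 72.0339


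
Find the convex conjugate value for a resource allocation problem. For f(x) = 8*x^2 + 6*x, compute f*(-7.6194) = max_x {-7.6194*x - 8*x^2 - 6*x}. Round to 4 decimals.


f*(y) = sup_x {y*x - a*x^2 - b*x} = sup_x {(y-b)*x - a*x^2}
FOC: (y - b) - 2a*x = 0 => x* = (y - b)/(2a)
x* = (-7.6194 - 6)/(2*8) = -0.8512
f*(-7.6194) = (y-b)^2/(4a) = (-7.6194 - 6)^2/(4*8)
= 185.4881/32 = 5.7965


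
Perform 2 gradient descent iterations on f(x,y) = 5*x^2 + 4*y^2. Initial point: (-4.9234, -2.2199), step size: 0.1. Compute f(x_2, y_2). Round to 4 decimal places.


Gradient descent on f(x,y) = 5*x^2 + 4*y^2.
Starting point: (-4.9234, -2.2199), alpha = 0.1
Step 1: grad_x = 2*5*-4.9234 = -49.234, grad_y = 2*4*-2.2199 = -17.7592
  x_1 = -4.9234 - 0.1*-49.234 = 0.0
  y_1 = -2.2199 - 0.1*-17.7592 = -0.444
Step 2: grad_x = 2*5*0.0 = 0.0, grad_y = 2*4*-0.444 = -3.5518
  x_2 = 0.0 - 0.1*0.0 = 0.0
  y_2 = -0.444 - 0.1*-3.5518 = -0.0888
f(0.0, -0.0888) = 5*0.0^2 + 4*(-0.0888)^2 = 0.0315


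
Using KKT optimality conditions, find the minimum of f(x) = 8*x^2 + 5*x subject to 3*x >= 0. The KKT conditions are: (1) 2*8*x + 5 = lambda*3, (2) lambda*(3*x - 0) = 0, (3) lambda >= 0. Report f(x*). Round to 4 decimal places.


Step 1: Try lambda = 0 (constraint inactive).
x_unc = -5/(2*8) = -0.3125
Check: 3*-0.3125 = -0.9375 < 0 -- violated!
Step 2: Constraint must be active: 3*x = 0
x* = 0/3 = 0.0
lambda = (2*8*0.0 + 5)/3 = 1.6667
Step 3: Compute optimal value.
f(x*) = 8*0.0^2 + 5*0.0 = 0.0


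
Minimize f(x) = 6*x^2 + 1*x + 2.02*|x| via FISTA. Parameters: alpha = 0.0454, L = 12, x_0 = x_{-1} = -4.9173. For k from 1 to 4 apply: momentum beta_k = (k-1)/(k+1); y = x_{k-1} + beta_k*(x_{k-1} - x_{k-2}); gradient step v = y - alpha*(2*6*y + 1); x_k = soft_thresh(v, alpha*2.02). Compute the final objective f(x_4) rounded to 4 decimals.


FISTA on f(x) = 6*x^2 + 1*x + 2.02*|x|
L = 12, alpha = 0.0454
Iteration 1: beta = 0.0, y = -4.9173 + 0.0*(-4.9173 + 4.9173) = -4.9173
  grad(y) = -58.0076, v = y - alpha*grad = -2.2838
  prox(v) = soft_thresh(-2.2838, 0.0917) = -2.192
Iteration 2: beta = 0.3333, y = -2.192 + 0.3333*(-2.192 + 4.9173) = -1.2836
  grad(y) = -14.4036, v = y - alpha*grad = -0.6297
  prox(v) = soft_thresh(-0.6297, 0.0917) = -0.538
Iteration 3: beta = 0.5, y = -0.538 + 0.5*(-0.538 + 2.192) = 0.289
  grad(y) = 4.4683, v = y - alpha*grad = 0.0862
  prox(v) = soft_thresh(0.0862, 0.0917) = 0.0
Iteration 4: beta = 0.6, y = 0.0 + 0.6*(0.0 + 0.538) = 0.3228
  grad(y) = 4.8736, v = y - alpha*grad = 0.1015
  prox(v) = soft_thresh(0.1015, 0.0917) = 0.0098
f(x_4) = 6*0.0098^2 + 1*0.0098 + 2.02*|0.0098| = 0.0303


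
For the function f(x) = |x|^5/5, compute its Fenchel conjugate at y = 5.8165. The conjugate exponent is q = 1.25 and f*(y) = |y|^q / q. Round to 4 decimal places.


The conjugate exponent q satisfies 1/p + 1/q = 1.
p = 5, so q = 5/(5 - 1) = 1.25
|y|^q = 5.8165^1.25 = 9.0329
f*(5.8165) = 9.0329 / 1.25 = 7.2263


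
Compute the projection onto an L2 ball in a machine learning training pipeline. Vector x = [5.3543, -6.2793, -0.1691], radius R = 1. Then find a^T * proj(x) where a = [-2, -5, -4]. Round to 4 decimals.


Step 1: Compute ||x|| (intermediates to 6 decimals).
||x|| = sqrt(5.3543^2 + (-6.2793)^2 + (-0.1691)^2) = 8.253892
Step 2: Project.
Since ||x|| > R, scale = R/||x|| = 1/8.253892 = 0.121155, proj(x) = scale * x
proj(x) = [0.6487, -0.760769, -0.020487]
Step 3: Dot product.
a^T * proj(x) = -2*0.6487 - 5*(-0.760769) - 4*(-0.020487) = 2.5884


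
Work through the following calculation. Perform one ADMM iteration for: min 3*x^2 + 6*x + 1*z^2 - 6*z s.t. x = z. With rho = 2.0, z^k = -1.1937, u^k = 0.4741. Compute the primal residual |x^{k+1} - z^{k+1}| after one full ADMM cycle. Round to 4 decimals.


ADMM iteration with rho = 2.0, z^k = -1.1937, u^k = 0.4741
Step 1: x-update.
Minimize 3*x^2 + 6*x + (2.0/2)*(x + 1.1937 + 0.4741)^2
FOC: (2*3 + 2.0)*x = -6 + 2.0*(-1.1937 - 0.4741)
x^{k+1} = -1.167
Step 2: z-update.
Minimize 1*z^2 - 6*z + (2.0/2)*(-1.167 - z + 0.4741)^2
FOC: (2*1 + 2.0)*z = 6 + 2.0*(-1.167 + 0.4741)
z^{k+1} = 1.1536
Step 3: u-update.
u^{k+1} = 0.4741 - 1.167 - 1.1536 = -1.8464
Step 4: Primal residual = |-1.167 - 1.1536| = 2.3205


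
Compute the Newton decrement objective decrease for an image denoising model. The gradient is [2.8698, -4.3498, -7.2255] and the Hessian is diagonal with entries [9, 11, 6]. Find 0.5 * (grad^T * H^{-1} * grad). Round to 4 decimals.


Step 1: H is diagonal, so H^(-1) * g = [0.3189, -0.3954, -1.2043].
Step 2: g^T H^(-1) g = sum_i g_i^2 / H_ii
  = (2.8698)^2/9 + (-4.3498)^2/11 + (-7.2255)^2/6
  = 0.9151 + 1.7201 + 8.7013 = 11.3365
Step 3: Objective decrease = 0.5 * g^T H^(-1) g = 5.6682


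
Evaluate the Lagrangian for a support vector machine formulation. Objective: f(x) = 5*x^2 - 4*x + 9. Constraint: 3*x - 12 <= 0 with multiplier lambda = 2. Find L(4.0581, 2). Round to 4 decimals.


Step 1: Evaluate f(x).
f(4.0581) = 5*4.0581^2 - 4*4.0581 + 9 = 75.1085
Step 2: Evaluate g(x).
g(4.0581) = 3*4.0581 - 12 = 0.1743
Step 3: Compute Lagrangian.
L = 75.1085 + 2*0.1743 = 75.4571


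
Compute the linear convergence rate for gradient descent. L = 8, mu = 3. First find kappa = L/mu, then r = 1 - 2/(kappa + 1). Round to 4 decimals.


Step 1: Compute the condition number.
kappa = L/mu = 8/3 = 2.6667
Step 2: Compute the convergence rate.
r = 1 - 2/(kappa + 1) = 1 - 2*mu/(L + mu) = (L - mu)/(L + mu) = 5/11 = 0.4545


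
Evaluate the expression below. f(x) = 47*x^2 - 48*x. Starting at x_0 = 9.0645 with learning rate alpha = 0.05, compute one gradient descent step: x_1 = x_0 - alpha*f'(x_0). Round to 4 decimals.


We compute the gradient at x_0 and apply the update.
f'(x) = 94*x - 48
f'(9.0645) = 94*9.0645 - 48 = 804.063
x_1 = 9.0645 - 0.05*804.063 = -31.1387


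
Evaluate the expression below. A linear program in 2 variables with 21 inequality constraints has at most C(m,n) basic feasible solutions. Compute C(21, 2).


Each vertex corresponds to some choice of n active constraints out of m, so the number of vertices is at most C(m, n) = m! / (n!(m-n)!).
m = 21, n = 2
Numerator: 21 * 20
Denominator: 2! = 2
C(21, 2) = 210


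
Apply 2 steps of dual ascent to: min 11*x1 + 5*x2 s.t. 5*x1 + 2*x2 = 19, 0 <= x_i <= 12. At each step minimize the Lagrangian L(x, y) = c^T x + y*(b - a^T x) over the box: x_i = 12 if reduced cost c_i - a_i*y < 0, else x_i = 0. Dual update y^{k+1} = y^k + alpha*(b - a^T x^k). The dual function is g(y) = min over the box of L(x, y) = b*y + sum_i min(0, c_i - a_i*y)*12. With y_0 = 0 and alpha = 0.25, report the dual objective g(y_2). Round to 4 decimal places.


Dual ascent for LP: min 11*x1 + 5*x2, 5*x1 + 2*x2 = 19, 0 <= x_i <= 12
Step 1: y^k = 0.0, reduced costs: (11.0, 5.0)
  x^k = (0.0, 0.0), subgradient = b - a^T x = 19.0
  y^{k+1} = 0.0 + 0.25*19.0 = 4.75
Step 2: y^k = 4.75, reduced costs: (-12.75, -4.5)
  x^k = (12.0, 12.0), subgradient = b - a^T x = -65.0
  y^{k+1} = 4.75 + 0.25*-65.0 = -11.5
Dual objective at y_2 = -11.5: reduced costs (68.5, 28.0), box minimizer x = (0.0, 0.0)
g(y_2) = b*y + (c1 - a1*y)*x1 + (c2 - a2*y)*x2 = 19*(-11.5) + 68.5*0.0 + 28.0*0.0 = -218.5 + 0.0 + 0.0 = -218.5


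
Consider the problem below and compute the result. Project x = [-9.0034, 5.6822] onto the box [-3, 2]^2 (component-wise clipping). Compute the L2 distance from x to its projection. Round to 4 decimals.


Project each component onto [-3, 2].
clip(-9.0034) = -3.0, clip(5.6822) = 2.0
Projection = [-3.0, 2.0]
Squared diffs: [36.0408, 13.5586]
Distance = sqrt(49.5994) = 7.0427


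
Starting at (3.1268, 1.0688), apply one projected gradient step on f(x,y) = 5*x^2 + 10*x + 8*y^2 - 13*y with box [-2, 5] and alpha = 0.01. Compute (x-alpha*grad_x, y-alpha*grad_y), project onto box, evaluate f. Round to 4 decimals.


Step 1: Compute gradient at (3.1268, 1.0688).
grad_x = 2*5*3.1268 + 10 = 41.268
grad_y = 2*8*1.0688 - 13 = 4.1008
Step 2: Gradient step.
x_raw = 3.1268 - 0.01*41.268 = 2.7141
y_raw = 1.0688 - 0.01*4.1008 = 1.0278
Step 3: Project onto [-2, 5].
x_proj = clip(2.7141) = 2.7141
y_proj = clip(1.0278) = 1.0278
Step 4: Evaluate f.
f(2.7141, 1.0278) = 59.063


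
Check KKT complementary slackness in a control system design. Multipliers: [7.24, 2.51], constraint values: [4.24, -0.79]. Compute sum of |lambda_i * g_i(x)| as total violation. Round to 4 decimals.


KKT complementary slackness check:
lambda_1 * g_1 = 7.24 * 4.24 = 30.6976
lambda_2 * g_2 = 2.51 * -0.79 = -1.9829
Total violation = 30.6976 + 1.9829 = 32.6805


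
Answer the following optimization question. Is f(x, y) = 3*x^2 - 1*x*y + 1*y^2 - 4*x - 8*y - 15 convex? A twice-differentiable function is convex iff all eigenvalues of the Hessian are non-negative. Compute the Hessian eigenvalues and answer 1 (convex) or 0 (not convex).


The Hessian of f(x,y) = 3*x^2 - 1*x*y + 1*y^2 - 4*x - 8*y - 15 is:
H = [[6, -1], [-1, 2]]
Trace = 6 + 2 = 8
Determinant = 6*2 - (-1)^2 = 11
Discriminant = (8)^2 - 4*11 = 20.0
Eigenvalues: lambda_1 = 1.7639, lambda_2 = 6.2361
The function is convex.

1
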